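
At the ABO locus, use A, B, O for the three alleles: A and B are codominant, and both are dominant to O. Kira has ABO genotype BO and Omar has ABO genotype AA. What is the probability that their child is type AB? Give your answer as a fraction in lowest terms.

1/2

ABO cross BO × AA → offspring phenotypes: 1/2 A, 1/2 AB.
So P(type AB) = 1/2.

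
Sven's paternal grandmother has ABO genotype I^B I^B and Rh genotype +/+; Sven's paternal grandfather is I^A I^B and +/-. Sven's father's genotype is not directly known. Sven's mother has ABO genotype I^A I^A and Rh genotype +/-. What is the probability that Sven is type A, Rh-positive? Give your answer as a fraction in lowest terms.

Sven's father's ABO genotype from I^B I^B × I^A I^B: 1/2 I^A I^B, 1/2 I^B I^B.
Crossing each possibility with the mother I^A I^A and summing P(type A): 1/2·1/2 + 1/2·0 = 1/4.
Similarly for Rh via the father's Rh distribution: P(Rh+) = 7/8.
Independent loci: 1/4 × 7/8 = 7/32.

7/32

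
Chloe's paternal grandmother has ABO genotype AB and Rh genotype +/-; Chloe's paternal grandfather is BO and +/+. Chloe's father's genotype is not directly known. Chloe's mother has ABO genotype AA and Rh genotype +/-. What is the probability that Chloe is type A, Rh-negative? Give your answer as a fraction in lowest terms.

Chloe's father's ABO genotype from AB × BO: 1/4 AB, 1/4 AO, 1/4 BB, 1/4 BO.
Crossing each possibility with the mother AA and summing P(type A): 1/4·1/2 + 1/4·1 + 1/4·0 + 1/4·1/2 = 1/2.
Similarly for Rh via the father's Rh distribution: P(Rh-) = 1/8.
Independent loci: 1/2 × 1/8 = 1/16.

1/16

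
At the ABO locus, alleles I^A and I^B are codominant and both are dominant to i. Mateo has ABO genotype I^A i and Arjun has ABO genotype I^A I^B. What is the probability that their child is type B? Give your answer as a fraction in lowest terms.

ABO cross I^A i × I^A I^B → offspring phenotypes: 1/2 A, 1/4 B, 1/4 AB.
So P(type B) = 1/4.

1/4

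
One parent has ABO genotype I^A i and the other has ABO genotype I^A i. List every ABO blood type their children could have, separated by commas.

Gametes from I^A i × I^A i give offspring ABO genotypes I^A I^A, I^A i, i i, i.e. phenotypes O, A.

O, A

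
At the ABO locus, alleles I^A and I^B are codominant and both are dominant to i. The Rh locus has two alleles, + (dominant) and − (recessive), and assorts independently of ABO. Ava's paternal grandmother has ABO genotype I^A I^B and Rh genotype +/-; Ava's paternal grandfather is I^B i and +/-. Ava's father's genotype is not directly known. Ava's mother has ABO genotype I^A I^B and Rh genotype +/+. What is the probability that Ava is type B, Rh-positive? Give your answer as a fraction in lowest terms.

3/8

Ava's father's ABO genotype from I^A I^B × I^B i: 1/4 I^A I^B, 1/4 I^A i, 1/4 I^B I^B, 1/4 I^B i.
Crossing each possibility with the mother I^A I^B and summing P(type B): 1/4·1/4 + 1/4·1/4 + 1/4·1/2 + 1/4·1/2 = 3/8.
Similarly for Rh via the father's Rh distribution: P(Rh+) = 1.
Independent loci: 3/8 × 1 = 3/8.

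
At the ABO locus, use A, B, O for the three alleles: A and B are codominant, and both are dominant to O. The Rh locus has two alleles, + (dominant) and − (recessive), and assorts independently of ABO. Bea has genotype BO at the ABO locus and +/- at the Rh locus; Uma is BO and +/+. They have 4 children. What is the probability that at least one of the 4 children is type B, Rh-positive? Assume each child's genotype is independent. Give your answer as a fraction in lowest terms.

255/256

ABO cross BO × BO → 1/4 O, 3/4 B.
Rh cross +/- × +/+ → 1 Rh+; so P(type B, Rh-positive) = 3/4 × 1 = 3/4 per child.
P(none) = (1/4)^4 = 1/256; P(at least one) = 1 − 1/256 = 255/256.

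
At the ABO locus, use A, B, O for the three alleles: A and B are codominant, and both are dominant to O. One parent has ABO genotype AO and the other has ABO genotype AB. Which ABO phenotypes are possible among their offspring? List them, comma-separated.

A, B, AB

Gametes from AO × AB give offspring ABO genotypes AA, AB, AO, BO, i.e. phenotypes A, B, AB.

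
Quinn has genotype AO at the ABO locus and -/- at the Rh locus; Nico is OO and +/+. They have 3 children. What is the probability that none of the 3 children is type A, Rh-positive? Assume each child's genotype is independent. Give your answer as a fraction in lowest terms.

1/8

ABO cross AO × OO → 1/2 O, 1/2 A.
Rh cross -/- × +/+ → 1 Rh+; so P(type A, Rh-positive) = 1/2 × 1 = 1/2 per child.
P(not type A, Rh-positive) = 1/2 for one child; (1/2)^3 = 1/8.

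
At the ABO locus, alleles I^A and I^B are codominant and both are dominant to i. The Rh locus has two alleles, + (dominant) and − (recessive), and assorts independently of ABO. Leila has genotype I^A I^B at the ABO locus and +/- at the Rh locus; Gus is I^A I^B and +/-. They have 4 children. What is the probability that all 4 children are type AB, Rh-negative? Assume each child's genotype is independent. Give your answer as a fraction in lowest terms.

1/4096

ABO cross I^A I^B × I^A I^B → 1/4 A, 1/4 B, 1/2 AB.
Rh cross +/- × +/- → 3/4 Rh+, 1/4 Rh-; so P(type AB, Rh-negative) = 1/2 × 1/4 = 1/8 per child.
All 4 independent: (1/8)^4 = 1/4096.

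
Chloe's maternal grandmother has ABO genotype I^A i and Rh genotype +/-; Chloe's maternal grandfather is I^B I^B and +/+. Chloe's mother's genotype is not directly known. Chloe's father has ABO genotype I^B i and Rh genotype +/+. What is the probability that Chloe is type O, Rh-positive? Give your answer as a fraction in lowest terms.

1/8

Chloe's mother's ABO genotype from I^A i × I^B I^B: 1/2 I^A I^B, 1/2 I^B i.
Crossing each possibility with the father I^B i and summing P(type O): 1/2·0 + 1/2·1/4 = 1/8.
Similarly for Rh via the mother's Rh distribution: P(Rh+) = 1.
Independent loci: 1/8 × 1 = 1/8.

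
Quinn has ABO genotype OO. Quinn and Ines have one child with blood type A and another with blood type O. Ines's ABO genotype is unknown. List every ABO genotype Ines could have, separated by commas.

For each candidate genotype of Ines, check whether crossing it with OO can produce every observed child phenotype.
  AA → possible child types {A} ✗
  AB → possible child types {A, B} ✗
  AO → possible child types {O, A} ✓
  BB → possible child types {B} ✗
  BO → possible child types {O, B} ✗
  OO → possible child types {O} ✗

AO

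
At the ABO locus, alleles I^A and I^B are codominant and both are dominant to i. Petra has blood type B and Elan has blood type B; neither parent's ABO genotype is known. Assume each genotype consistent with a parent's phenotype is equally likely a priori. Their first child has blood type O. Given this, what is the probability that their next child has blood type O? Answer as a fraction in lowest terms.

1/4

Possible genotypes: Petra ∈ {I^B I^B, I^B i}; Elan ∈ {I^B I^B, I^B i}.
Weight each parental genotype pair by prior × P(type-O child):
  I^B i × I^B i: posterior weight 1; P(next child type O) = 1/4.
Weighted sum = 1/4.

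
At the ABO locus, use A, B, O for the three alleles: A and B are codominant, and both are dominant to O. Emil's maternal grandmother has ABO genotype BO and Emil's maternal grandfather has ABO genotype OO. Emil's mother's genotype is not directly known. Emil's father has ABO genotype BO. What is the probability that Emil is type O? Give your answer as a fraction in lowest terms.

Emil's mother's ABO genotype from BO × OO: 1/2 BO, 1/2 OO.
Crossing each possibility with the father BO and summing P(type O): 1/2·1/4 + 1/2·1/2 = 3/8.

3/8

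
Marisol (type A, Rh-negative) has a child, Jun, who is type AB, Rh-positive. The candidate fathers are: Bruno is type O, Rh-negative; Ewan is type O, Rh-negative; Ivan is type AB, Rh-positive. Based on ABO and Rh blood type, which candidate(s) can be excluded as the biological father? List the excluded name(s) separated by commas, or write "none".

Bruno, Ewan

A candidate is excluded only if no genotype consistent with his phenotype could produce a type AB, Rh-positive child with a type A, Rh-negative mother.
Bruno (type O, Rh-): no genotype consistent with that phenotype can produce a type-AB Rh+ child with a type-A mother.
Ewan (type O, Rh-): no genotype consistent with that phenotype can produce a type-AB Rh+ child with a type-A mother.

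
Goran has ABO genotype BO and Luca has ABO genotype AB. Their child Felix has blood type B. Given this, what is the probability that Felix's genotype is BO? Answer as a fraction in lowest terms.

1/2

Cross BO × AB → 1/4 AB, 1/4 AO, 1/4 BB, 1/4 BO.
Type-B genotypes among offspring: BB (1/4), BO (1/4); total 1/2.
P(BO | type B) = (1/4) / (1/2) = 1/2.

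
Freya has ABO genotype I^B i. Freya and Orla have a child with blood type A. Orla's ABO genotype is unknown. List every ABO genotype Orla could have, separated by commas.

I^A I^A, I^A I^B, I^A i

For each candidate genotype of Orla, check whether crossing it with I^B i can produce every observed child phenotype.
  I^A I^A → possible child types {A, AB} ✓
  I^A I^B → possible child types {A, B, AB} ✓
  I^A i → possible child types {O, A, B, AB} ✓
  I^B I^B → possible child types {B} ✗
  I^B i → possible child types {O, B} ✗
  i i → possible child types {O, B} ✗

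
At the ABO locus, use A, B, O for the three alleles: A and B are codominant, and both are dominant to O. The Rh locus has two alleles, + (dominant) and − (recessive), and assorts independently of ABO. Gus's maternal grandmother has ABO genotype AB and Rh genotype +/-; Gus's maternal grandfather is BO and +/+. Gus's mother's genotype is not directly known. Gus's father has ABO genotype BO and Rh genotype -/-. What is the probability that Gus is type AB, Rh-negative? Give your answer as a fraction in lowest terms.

1/32

Gus's mother's ABO genotype from AB × BO: 1/4 AB, 1/4 AO, 1/4 BB, 1/4 BO.
Crossing each possibility with the father BO and summing P(type AB): 1/4·1/4 + 1/4·1/4 + 1/4·0 + 1/4·0 = 1/8.
Similarly for Rh via the mother's Rh distribution: P(Rh-) = 1/4.
Independent loci: 1/8 × 1/4 = 1/32.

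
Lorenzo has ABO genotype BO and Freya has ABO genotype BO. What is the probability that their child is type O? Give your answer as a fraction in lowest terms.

1/4

ABO cross BO × BO → offspring phenotypes: 1/4 O, 3/4 B.
So P(type O) = 1/4.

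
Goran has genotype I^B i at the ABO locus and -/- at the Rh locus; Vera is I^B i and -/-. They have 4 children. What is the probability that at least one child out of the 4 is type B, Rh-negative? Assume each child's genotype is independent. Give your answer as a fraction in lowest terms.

ABO cross I^B i × I^B i → 1/4 O, 3/4 B.
Rh cross -/- × -/- → 1 Rh-; so P(type B, Rh-negative) = 3/4 × 1 = 3/4 per child.
P(none) = (1/4)^4 = 1/256; P(at least one) = 1 − 1/256 = 255/256.

255/256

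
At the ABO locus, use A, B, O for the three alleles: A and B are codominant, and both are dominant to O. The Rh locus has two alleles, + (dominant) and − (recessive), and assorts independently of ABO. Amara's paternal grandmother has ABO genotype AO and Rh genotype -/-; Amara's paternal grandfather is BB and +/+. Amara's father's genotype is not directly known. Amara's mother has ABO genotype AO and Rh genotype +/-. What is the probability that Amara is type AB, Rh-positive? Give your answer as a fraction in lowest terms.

3/16

Amara's father's ABO genotype from AO × BB: 1/2 AB, 1/2 BO.
Crossing each possibility with the mother AO and summing P(type AB): 1/2·1/4 + 1/2·1/4 = 1/4.
Similarly for Rh via the father's Rh distribution: P(Rh+) = 3/4.
Independent loci: 1/4 × 3/4 = 3/16.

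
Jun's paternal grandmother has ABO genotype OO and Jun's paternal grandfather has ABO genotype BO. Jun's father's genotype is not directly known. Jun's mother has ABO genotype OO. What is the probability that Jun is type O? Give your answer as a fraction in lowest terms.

Jun's father's ABO genotype from OO × BO: 1/2 BO, 1/2 OO.
Crossing each possibility with the mother OO and summing P(type O): 1/2·1/2 + 1/2·1 = 3/4.

3/4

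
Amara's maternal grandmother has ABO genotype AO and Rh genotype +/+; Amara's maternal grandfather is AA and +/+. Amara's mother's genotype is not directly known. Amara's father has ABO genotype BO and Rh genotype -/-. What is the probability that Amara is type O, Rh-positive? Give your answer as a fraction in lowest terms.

1/8

Amara's mother's ABO genotype from AO × AA: 1/2 AA, 1/2 AO.
Crossing each possibility with the father BO and summing P(type O): 1/2·0 + 1/2·1/4 = 1/8.
Similarly for Rh via the mother's Rh distribution: P(Rh+) = 1.
Independent loci: 1/8 × 1 = 1/8.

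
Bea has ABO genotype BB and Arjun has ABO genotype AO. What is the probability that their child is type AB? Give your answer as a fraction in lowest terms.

1/2

ABO cross BB × AO → offspring phenotypes: 1/2 B, 1/2 AB.
So P(type AB) = 1/2.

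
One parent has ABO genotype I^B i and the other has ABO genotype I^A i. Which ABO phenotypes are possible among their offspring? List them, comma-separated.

O, A, B, AB

Gametes from I^B i × I^A i give offspring ABO genotypes I^A I^B, I^A i, I^B i, i i, i.e. phenotypes O, A, B, AB.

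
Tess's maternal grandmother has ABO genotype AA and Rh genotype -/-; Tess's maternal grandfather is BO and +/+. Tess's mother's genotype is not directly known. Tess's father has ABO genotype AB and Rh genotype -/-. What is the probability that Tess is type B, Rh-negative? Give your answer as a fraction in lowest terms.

1/8

Tess's mother's ABO genotype from AA × BO: 1/2 AB, 1/2 AO.
Crossing each possibility with the father AB and summing P(type B): 1/2·1/4 + 1/2·1/4 = 1/4.
Similarly for Rh via the mother's Rh distribution: P(Rh-) = 1/2.
Independent loci: 1/4 × 1/2 = 1/8.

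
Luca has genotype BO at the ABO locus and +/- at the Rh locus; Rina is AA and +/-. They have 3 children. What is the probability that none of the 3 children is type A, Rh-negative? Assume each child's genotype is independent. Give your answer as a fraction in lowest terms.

343/512

ABO cross BO × AA → 1/2 A, 1/2 AB.
Rh cross +/- × +/- → 3/4 Rh+, 1/4 Rh-; so P(type A, Rh-negative) = 1/2 × 1/4 = 1/8 per child.
P(not type A, Rh-negative) = 7/8 for one child; (7/8)^3 = 343/512.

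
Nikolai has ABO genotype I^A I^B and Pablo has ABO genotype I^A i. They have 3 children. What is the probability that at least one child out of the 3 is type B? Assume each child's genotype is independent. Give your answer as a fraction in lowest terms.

ABO cross I^A I^B × I^A i → 1/2 A, 1/4 B, 1/4 AB.
So P(type B) = 1/4 per child.
P(none) = (3/4)^3 = 27/64; P(at least one) = 1 − 27/64 = 37/64.

37/64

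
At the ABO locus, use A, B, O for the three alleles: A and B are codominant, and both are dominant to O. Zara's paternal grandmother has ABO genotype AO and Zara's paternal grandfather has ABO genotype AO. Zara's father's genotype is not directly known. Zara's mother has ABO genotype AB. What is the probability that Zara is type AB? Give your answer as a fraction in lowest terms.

Zara's father's ABO genotype from AO × AO: 1/4 AA, 1/2 AO, 1/4 OO.
Crossing each possibility with the mother AB and summing P(type AB): 1/4·1/2 + 1/2·1/4 + 1/4·0 = 1/4.

1/4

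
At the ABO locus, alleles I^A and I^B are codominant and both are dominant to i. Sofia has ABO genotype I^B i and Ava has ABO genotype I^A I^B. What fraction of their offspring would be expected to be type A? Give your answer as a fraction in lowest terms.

ABO cross I^B i × I^A I^B → offspring phenotypes: 1/4 A, 1/2 B, 1/4 AB.
So P(type A) = 1/4.

1/4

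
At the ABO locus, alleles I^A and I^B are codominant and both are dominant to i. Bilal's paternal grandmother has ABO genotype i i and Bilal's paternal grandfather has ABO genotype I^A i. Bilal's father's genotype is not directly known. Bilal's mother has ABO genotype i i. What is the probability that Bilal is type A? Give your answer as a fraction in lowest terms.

1/4

Bilal's father's ABO genotype from i i × I^A i: 1/2 I^A i, 1/2 i i.
Crossing each possibility with the mother i i and summing P(type A): 1/2·1/2 + 1/2·0 = 1/4.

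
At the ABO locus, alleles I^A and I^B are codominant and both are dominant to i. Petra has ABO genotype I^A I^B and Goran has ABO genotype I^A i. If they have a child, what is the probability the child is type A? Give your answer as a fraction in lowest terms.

1/2

ABO cross I^A I^B × I^A i → offspring phenotypes: 1/2 A, 1/4 B, 1/4 AB.
So P(type A) = 1/2.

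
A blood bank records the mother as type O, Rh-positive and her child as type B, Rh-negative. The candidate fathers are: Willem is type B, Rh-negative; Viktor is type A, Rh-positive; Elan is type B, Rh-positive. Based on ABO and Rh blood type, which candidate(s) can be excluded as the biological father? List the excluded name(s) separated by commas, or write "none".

A candidate is excluded only if no genotype consistent with his phenotype could produce a type B, Rh-negative child with a type O, Rh-positive mother.
Viktor (type A, Rh+): no genotype consistent with that phenotype can produce a type-B Rh- child with a type-O mother.

Viktor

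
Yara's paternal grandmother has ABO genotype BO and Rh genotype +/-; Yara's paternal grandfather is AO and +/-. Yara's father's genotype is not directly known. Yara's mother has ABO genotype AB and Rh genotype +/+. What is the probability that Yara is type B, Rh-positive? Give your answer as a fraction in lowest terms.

Yara's father's ABO genotype from BO × AO: 1/4 AB, 1/4 AO, 1/4 BO, 1/4 OO.
Crossing each possibility with the mother AB and summing P(type B): 1/4·1/4 + 1/4·1/4 + 1/4·1/2 + 1/4·1/2 = 3/8.
Similarly for Rh via the father's Rh distribution: P(Rh+) = 1.
Independent loci: 3/8 × 1 = 3/8.

3/8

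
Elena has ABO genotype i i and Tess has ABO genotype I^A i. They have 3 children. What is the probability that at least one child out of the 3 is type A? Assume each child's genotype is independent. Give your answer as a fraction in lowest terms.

ABO cross i i × I^A i → 1/2 O, 1/2 A.
So P(type A) = 1/2 per child.
P(none) = (1/2)^3 = 1/8; P(at least one) = 1 − 1/8 = 7/8.

7/8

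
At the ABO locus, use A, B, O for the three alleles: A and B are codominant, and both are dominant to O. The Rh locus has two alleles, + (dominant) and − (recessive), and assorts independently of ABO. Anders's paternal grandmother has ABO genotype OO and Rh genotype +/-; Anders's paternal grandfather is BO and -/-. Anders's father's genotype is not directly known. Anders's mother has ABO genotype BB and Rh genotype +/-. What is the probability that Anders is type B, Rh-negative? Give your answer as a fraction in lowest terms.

3/8

Anders's father's ABO genotype from OO × BO: 1/2 BO, 1/2 OO.
Crossing each possibility with the mother BB and summing P(type B): 1/2·1 + 1/2·1 = 1.
Similarly for Rh via the father's Rh distribution: P(Rh-) = 3/8.
Independent loci: 1 × 3/8 = 3/8.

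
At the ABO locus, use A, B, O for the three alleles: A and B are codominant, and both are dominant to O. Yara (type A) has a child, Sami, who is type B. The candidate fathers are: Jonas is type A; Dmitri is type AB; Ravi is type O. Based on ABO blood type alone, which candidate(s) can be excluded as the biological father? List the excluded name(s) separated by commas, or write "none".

Jonas, Ravi

A candidate is excluded only if no genotype consistent with his phenotype could produce a type B child with a type A mother.
Jonas (type A): no genotype consistent with that phenotype can produce a type-B child with a type-A mother.
Ravi (type O): no genotype consistent with that phenotype can produce a type-B child with a type-A mother.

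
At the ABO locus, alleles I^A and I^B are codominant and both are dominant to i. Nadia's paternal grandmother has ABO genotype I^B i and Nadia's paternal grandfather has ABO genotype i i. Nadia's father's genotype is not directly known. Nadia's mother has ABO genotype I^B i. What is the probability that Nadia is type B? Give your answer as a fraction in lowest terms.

Nadia's father's ABO genotype from I^B i × i i: 1/2 I^B i, 1/2 i i.
Crossing each possibility with the mother I^B i and summing P(type B): 1/2·3/4 + 1/2·1/2 = 5/8.

5/8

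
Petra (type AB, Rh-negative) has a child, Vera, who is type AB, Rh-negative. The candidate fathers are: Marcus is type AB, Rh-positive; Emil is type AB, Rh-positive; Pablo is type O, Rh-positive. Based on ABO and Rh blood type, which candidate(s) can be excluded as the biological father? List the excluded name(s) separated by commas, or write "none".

A candidate is excluded only if no genotype consistent with his phenotype could produce a type AB, Rh-negative child with a type AB, Rh-negative mother.
Pablo (type O, Rh+): no genotype consistent with that phenotype can produce a type-AB Rh- child with a type-AB mother.

Pablo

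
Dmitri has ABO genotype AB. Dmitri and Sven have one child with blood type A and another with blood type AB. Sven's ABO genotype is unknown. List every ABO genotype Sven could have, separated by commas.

AA, AB, AO, BO

For each candidate genotype of Sven, check whether crossing it with AB can produce every observed child phenotype.
  AA → possible child types {A, AB} ✓
  AB → possible child types {A, B, AB} ✓
  AO → possible child types {A, B, AB} ✓
  BB → possible child types {B, AB} ✗
  BO → possible child types {A, B, AB} ✓
  OO → possible child types {A, B} ✗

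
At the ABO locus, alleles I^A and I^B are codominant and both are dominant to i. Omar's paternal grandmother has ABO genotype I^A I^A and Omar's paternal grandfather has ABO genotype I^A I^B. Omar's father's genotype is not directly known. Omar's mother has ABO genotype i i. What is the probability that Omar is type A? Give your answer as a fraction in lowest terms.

Omar's father's ABO genotype from I^A I^A × I^A I^B: 1/2 I^A I^A, 1/2 I^A I^B.
Crossing each possibility with the mother i i and summing P(type A): 1/2·1 + 1/2·1/2 = 3/4.

3/4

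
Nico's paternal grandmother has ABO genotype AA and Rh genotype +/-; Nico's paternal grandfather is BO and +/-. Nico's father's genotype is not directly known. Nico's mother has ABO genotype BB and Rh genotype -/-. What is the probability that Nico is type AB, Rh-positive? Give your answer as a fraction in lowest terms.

1/4

Nico's father's ABO genotype from AA × BO: 1/2 AB, 1/2 AO.
Crossing each possibility with the mother BB and summing P(type AB): 1/2·1/2 + 1/2·1/2 = 1/2.
Similarly for Rh via the father's Rh distribution: P(Rh+) = 1/2.
Independent loci: 1/2 × 1/2 = 1/4.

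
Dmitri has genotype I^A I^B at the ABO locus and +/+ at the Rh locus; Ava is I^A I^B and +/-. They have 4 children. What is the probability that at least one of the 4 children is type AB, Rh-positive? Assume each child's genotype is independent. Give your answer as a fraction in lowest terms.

ABO cross I^A I^B × I^A I^B → 1/4 A, 1/4 B, 1/2 AB.
Rh cross +/+ × +/- → 1 Rh+; so P(type AB, Rh-positive) = 1/2 × 1 = 1/2 per child.
P(none) = (1/2)^4 = 1/16; P(at least one) = 1 − 1/16 = 15/16.

15/16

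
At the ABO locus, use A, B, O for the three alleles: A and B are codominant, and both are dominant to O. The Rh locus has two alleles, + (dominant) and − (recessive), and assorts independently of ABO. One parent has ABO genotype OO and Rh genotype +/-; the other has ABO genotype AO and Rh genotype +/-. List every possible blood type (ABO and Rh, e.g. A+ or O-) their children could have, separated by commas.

Gametes from OO × AO give offspring ABO genotypes AO, OO, i.e. phenotypes O, A.
Rh cross +/- × +/- → phenotypes Rh+, Rh-.
Combining independently: O+, O-, A+, A-.

O+, O-, A+, A-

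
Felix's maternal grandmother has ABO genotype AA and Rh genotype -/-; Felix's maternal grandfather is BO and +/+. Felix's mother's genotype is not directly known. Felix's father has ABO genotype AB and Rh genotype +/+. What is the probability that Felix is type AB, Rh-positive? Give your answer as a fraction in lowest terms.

Felix's mother's ABO genotype from AA × BO: 1/2 AB, 1/2 AO.
Crossing each possibility with the father AB and summing P(type AB): 1/2·1/2 + 1/2·1/4 = 3/8.
Similarly for Rh via the mother's Rh distribution: P(Rh+) = 1.
Independent loci: 3/8 × 1 = 3/8.

3/8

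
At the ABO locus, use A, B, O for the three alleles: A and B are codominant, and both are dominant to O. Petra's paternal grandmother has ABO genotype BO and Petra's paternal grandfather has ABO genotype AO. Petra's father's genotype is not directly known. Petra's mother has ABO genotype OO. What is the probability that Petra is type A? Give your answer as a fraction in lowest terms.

1/4

Petra's father's ABO genotype from BO × AO: 1/4 AB, 1/4 AO, 1/4 BO, 1/4 OO.
Crossing each possibility with the mother OO and summing P(type A): 1/4·1/2 + 1/4·1/2 + 1/4·0 + 1/4·0 = 1/4.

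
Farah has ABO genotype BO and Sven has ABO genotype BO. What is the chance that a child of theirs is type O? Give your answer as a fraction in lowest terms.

ABO cross BO × BO → offspring phenotypes: 1/4 O, 3/4 B.
So P(type O) = 1/4.

1/4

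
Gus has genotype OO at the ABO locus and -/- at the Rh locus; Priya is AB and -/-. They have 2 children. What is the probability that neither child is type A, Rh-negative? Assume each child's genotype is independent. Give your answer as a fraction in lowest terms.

ABO cross OO × AB → 1/2 A, 1/2 B.
Rh cross -/- × -/- → 1 Rh-; so P(type A, Rh-negative) = 1/2 × 1 = 1/2 per child.
P(not type A, Rh-negative) = 1/2 for one child; (1/2)^2 = 1/4.

1/4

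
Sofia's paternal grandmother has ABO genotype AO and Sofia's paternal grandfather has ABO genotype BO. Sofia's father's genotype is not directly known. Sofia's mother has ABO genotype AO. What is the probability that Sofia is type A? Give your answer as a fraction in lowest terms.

Sofia's father's ABO genotype from AO × BO: 1/4 AB, 1/4 AO, 1/4 BO, 1/4 OO.
Crossing each possibility with the mother AO and summing P(type A): 1/4·1/2 + 1/4·3/4 + 1/4·1/4 + 1/4·1/2 = 1/2.

1/2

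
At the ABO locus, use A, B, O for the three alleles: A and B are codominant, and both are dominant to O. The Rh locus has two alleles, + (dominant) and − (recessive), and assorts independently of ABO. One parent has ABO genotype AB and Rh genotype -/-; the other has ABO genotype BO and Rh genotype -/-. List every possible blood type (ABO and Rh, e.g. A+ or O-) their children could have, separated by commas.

Gametes from AB × BO give offspring ABO genotypes AB, AO, BB, BO, i.e. phenotypes A, B, AB.
Rh cross -/- × -/- → phenotypes Rh-.
Combining independently: A-, B-, AB-.

A-, B-, AB-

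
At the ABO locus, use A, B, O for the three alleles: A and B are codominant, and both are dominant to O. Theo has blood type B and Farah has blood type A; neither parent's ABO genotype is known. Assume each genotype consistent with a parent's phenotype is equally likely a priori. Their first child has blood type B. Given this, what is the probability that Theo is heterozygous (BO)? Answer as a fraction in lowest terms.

Possible genotypes: Theo ∈ {BB, BO}; Farah ∈ {AA, AO}.
Weight each parental genotype pair by prior × P(type-B child):
  BB × AO: posterior weight 2/3.
  BO × AO: posterior weight 1/3.
Sum the posterior weight over pairs where Theo is BO: 1/3.

1/3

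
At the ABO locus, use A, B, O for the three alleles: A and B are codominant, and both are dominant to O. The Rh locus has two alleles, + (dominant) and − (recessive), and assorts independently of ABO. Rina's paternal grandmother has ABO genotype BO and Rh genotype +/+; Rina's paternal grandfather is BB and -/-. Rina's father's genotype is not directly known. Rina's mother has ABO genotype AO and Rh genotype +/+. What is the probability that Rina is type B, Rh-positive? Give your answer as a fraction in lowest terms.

3/8

Rina's father's ABO genotype from BO × BB: 1/2 BB, 1/2 BO.
Crossing each possibility with the mother AO and summing P(type B): 1/2·1/2 + 1/2·1/4 = 3/8.
Similarly for Rh via the father's Rh distribution: P(Rh+) = 1.
Independent loci: 3/8 × 1 = 3/8.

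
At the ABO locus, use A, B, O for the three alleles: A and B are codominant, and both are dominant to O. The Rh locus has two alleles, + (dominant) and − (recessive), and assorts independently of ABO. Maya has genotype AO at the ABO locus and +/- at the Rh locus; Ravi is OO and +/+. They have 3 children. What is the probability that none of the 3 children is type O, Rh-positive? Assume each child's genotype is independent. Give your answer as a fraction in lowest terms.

1/8

ABO cross AO × OO → 1/2 O, 1/2 A.
Rh cross +/- × +/+ → 1 Rh+; so P(type O, Rh-positive) = 1/2 × 1 = 1/2 per child.
P(not type O, Rh-positive) = 1/2 for one child; (1/2)^3 = 1/8.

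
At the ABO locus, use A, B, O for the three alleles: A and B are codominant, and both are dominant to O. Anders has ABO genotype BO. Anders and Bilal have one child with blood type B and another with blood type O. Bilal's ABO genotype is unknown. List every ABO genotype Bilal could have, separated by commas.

For each candidate genotype of Bilal, check whether crossing it with BO can produce every observed child phenotype.
  AA → possible child types {A, AB} ✗
  AB → possible child types {A, B, AB} ✗
  AO → possible child types {O, A, B, AB} ✓
  BB → possible child types {B} ✗
  BO → possible child types {O, B} ✓
  OO → possible child types {O, B} ✓

AO, BO, OO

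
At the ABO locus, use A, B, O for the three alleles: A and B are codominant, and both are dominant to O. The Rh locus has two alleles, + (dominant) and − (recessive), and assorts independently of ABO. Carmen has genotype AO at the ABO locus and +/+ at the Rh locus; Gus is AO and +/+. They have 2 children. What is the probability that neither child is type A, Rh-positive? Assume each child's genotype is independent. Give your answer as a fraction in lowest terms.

1/16

ABO cross AO × AO → 1/4 O, 3/4 A.
Rh cross +/+ × +/+ → 1 Rh+; so P(type A, Rh-positive) = 3/4 × 1 = 3/4 per child.
P(not type A, Rh-positive) = 1/4 for one child; (1/4)^2 = 1/16.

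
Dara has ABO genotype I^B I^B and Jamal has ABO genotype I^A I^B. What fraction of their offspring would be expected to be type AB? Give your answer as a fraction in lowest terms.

ABO cross I^B I^B × I^A I^B → offspring phenotypes: 1/2 B, 1/2 AB.
So P(type AB) = 1/2.

1/2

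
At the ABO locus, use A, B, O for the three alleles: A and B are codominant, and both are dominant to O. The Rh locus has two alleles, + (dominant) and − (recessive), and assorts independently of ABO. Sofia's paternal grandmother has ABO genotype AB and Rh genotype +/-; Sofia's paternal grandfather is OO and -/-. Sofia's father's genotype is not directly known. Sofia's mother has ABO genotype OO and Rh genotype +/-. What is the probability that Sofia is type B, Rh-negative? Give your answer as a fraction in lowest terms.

Sofia's father's ABO genotype from AB × OO: 1/2 AO, 1/2 BO.
Crossing each possibility with the mother OO and summing P(type B): 1/2·0 + 1/2·1/2 = 1/4.
Similarly for Rh via the father's Rh distribution: P(Rh-) = 3/8.
Independent loci: 1/4 × 3/8 = 3/32.

3/32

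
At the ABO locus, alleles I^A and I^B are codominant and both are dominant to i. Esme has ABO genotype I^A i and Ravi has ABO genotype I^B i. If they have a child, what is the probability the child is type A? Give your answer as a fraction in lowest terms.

1/4

ABO cross I^A i × I^B i → offspring phenotypes: 1/4 O, 1/4 A, 1/4 B, 1/4 AB.
So P(type A) = 1/4.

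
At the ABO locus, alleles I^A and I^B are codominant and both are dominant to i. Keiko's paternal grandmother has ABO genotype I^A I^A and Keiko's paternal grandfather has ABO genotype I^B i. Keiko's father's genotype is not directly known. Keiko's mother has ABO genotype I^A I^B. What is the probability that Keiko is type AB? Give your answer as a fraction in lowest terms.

3/8

Keiko's father's ABO genotype from I^A I^A × I^B i: 1/2 I^A I^B, 1/2 I^A i.
Crossing each possibility with the mother I^A I^B and summing P(type AB): 1/2·1/2 + 1/2·1/4 = 3/8.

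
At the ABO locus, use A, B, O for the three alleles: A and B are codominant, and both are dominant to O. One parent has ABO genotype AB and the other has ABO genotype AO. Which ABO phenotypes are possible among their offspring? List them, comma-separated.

A, B, AB

Gametes from AB × AO give offspring ABO genotypes AA, AB, AO, BO, i.e. phenotypes A, B, AB.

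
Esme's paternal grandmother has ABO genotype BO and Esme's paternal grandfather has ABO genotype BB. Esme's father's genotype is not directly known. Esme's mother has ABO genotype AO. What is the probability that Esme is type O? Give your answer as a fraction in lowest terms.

1/8

Esme's father's ABO genotype from BO × BB: 1/2 BB, 1/2 BO.
Crossing each possibility with the mother AO and summing P(type O): 1/2·0 + 1/2·1/4 = 1/8.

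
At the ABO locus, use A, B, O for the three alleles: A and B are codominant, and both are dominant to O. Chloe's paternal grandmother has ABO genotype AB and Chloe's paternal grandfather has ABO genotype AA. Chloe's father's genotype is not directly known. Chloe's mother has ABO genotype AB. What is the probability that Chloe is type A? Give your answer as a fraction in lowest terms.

Chloe's father's ABO genotype from AB × AA: 1/2 AA, 1/2 AB.
Crossing each possibility with the mother AB and summing P(type A): 1/2·1/2 + 1/2·1/4 = 3/8.

3/8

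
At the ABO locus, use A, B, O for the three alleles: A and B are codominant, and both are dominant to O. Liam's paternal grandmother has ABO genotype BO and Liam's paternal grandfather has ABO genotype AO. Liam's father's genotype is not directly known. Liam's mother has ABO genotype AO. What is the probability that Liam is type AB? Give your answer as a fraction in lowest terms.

1/8

Liam's father's ABO genotype from BO × AO: 1/4 AB, 1/4 AO, 1/4 BO, 1/4 OO.
Crossing each possibility with the mother AO and summing P(type AB): 1/4·1/4 + 1/4·0 + 1/4·1/4 + 1/4·0 = 1/8.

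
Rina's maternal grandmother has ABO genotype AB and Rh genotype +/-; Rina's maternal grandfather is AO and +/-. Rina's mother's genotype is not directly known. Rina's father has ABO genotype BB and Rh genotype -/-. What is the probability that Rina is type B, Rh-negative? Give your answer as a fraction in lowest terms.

Rina's mother's ABO genotype from AB × AO: 1/4 AA, 1/4 AB, 1/4 AO, 1/4 BO.
Crossing each possibility with the father BB and summing P(type B): 1/4·0 + 1/4·1/2 + 1/4·1/2 + 1/4·1 = 1/2.
Similarly for Rh via the mother's Rh distribution: P(Rh-) = 1/2.
Independent loci: 1/2 × 1/2 = 1/4.

1/4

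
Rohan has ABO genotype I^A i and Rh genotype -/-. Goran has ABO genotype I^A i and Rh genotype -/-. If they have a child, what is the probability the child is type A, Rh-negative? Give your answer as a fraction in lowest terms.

3/4

ABO cross I^A i × I^A i → offspring phenotypes: 1/4 O, 3/4 A.
Rh cross -/- × -/- → 1 Rh-.
Independent loci: P(type A, Rh-negative) = 3/4 × 1 = 3/4.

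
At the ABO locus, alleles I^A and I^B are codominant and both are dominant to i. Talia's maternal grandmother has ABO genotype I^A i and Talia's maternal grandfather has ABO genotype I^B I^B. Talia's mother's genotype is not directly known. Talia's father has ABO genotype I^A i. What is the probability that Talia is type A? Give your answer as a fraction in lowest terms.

Talia's mother's ABO genotype from I^A i × I^B I^B: 1/2 I^A I^B, 1/2 I^B i.
Crossing each possibility with the father I^A i and summing P(type A): 1/2·1/2 + 1/2·1/4 = 3/8.

3/8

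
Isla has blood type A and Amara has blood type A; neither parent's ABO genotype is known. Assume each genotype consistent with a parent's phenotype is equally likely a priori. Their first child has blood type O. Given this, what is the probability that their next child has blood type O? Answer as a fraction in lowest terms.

Possible genotypes: Isla ∈ {I^A I^A, I^A i}; Amara ∈ {I^A I^A, I^A i}.
Weight each parental genotype pair by prior × P(type-O child):
  I^A i × I^A i: posterior weight 1; P(next child type O) = 1/4.
Weighted sum = 1/4.

1/4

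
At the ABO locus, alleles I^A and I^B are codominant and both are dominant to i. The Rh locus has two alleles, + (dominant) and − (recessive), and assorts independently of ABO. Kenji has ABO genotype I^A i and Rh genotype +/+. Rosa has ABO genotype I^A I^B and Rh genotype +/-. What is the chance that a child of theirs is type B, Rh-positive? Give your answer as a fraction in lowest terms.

ABO cross I^A i × I^A I^B → offspring phenotypes: 1/2 A, 1/4 B, 1/4 AB.
Rh cross +/+ × +/- → 1 Rh+.
Independent loci: P(type B, Rh-positive) = 1/4 × 1 = 1/4.

1/4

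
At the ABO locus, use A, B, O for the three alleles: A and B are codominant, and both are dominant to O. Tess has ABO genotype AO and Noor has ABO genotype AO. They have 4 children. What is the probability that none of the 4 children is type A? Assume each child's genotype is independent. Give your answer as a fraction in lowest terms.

ABO cross AO × AO → 1/4 O, 3/4 A.
So P(type A) = 3/4 per child.
P(not type A) = 1/4 for one child; (1/4)^4 = 1/256.

1/256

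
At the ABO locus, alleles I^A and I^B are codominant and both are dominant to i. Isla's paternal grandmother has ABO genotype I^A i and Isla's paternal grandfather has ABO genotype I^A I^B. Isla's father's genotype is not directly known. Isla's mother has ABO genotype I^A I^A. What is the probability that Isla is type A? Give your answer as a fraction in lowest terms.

Isla's father's ABO genotype from I^A i × I^A I^B: 1/4 I^A I^A, 1/4 I^A I^B, 1/4 I^A i, 1/4 I^B i.
Crossing each possibility with the mother I^A I^A and summing P(type A): 1/4·1 + 1/4·1/2 + 1/4·1 + 1/4·1/2 = 3/4.

3/4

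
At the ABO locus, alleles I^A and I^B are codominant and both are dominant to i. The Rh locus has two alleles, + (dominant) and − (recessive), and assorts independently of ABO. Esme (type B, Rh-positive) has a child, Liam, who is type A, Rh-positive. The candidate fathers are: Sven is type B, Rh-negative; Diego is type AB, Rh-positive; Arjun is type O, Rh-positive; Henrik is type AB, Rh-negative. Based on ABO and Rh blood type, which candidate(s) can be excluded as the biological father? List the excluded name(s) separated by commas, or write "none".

A candidate is excluded only if no genotype consistent with his phenotype could produce a type A, Rh-positive child with a type B, Rh-positive mother.
Sven (type B, Rh-): no genotype consistent with that phenotype can produce a type-A Rh+ child with a type-B mother.
Arjun (type O, Rh+): no genotype consistent with that phenotype can produce a type-A Rh+ child with a type-B mother.

Sven, Arjun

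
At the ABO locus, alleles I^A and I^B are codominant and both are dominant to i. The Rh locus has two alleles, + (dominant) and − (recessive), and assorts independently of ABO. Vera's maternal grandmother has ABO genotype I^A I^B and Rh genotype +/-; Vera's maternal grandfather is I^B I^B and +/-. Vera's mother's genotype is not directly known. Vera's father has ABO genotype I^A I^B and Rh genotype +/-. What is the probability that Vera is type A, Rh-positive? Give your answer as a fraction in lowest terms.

3/32

Vera's mother's ABO genotype from I^A I^B × I^B I^B: 1/2 I^A I^B, 1/2 I^B I^B.
Crossing each possibility with the father I^A I^B and summing P(type A): 1/2·1/4 + 1/2·0 = 1/8.
Similarly for Rh via the mother's Rh distribution: P(Rh+) = 3/4.
Independent loci: 1/8 × 3/4 = 3/32.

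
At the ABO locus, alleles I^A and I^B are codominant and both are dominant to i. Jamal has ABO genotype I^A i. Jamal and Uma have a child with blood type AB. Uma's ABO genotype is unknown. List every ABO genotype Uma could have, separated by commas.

I^A I^B, I^B I^B, I^B i

For each candidate genotype of Uma, check whether crossing it with I^A i can produce every observed child phenotype.
  I^A I^A → possible child types {A} ✗
  I^A I^B → possible child types {A, B, AB} ✓
  I^A i → possible child types {O, A} ✗
  I^B I^B → possible child types {B, AB} ✓
  I^B i → possible child types {O, A, B, AB} ✓
  i i → possible child types {O, A} ✗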